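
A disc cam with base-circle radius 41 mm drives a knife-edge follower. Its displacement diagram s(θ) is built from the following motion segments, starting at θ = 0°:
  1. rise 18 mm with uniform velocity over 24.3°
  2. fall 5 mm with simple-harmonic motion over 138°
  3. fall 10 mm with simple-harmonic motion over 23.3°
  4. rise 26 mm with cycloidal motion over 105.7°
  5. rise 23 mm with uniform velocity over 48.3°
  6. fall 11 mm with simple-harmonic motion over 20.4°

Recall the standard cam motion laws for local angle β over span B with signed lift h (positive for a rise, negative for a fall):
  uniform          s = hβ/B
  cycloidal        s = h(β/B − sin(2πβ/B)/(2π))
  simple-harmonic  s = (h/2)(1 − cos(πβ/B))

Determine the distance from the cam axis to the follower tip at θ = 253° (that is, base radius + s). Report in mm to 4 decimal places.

seg 1 [0°–24.3°] uniform, h=18: full span → s += 18 → s = 18.0000
seg 2 [24.3°–162.3°] simple-harmonic, h=-5: full span → s += -5 → s = 13.0000
seg 3 [162.3°–185.6°] simple-harmonic, h=-10: full span → s += -10 → s = 3.0000
seg 4 [185.6°–291.3°] cycloidal, h=26: θ=253° here. β=67.4, B=105.7. 26·(0.6377 − sin(2π·0.6377)/(2π)) = 19.7282 → s = 22.7282
radial distance = base radius + s = 41 + 22.7282 = 63.7282

63.7282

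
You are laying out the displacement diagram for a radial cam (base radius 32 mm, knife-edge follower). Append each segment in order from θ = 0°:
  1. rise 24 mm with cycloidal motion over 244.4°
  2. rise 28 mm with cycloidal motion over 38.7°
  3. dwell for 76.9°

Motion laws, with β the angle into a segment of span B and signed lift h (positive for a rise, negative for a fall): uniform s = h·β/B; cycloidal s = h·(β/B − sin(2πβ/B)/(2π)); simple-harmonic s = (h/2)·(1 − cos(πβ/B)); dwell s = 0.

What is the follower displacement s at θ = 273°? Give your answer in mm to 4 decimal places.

seg 1 [0°–244.4°] cycloidal, h=24: full span → s += 24 → s = 24.0000
seg 2 [244.4°–283.1°] cycloidal, h=28: θ=273° here. β=28.6, B=38.7. 28·(0.7390 − sin(2π·0.7390)/(2π)) = 25.1382 → s = 49.1382

49.1382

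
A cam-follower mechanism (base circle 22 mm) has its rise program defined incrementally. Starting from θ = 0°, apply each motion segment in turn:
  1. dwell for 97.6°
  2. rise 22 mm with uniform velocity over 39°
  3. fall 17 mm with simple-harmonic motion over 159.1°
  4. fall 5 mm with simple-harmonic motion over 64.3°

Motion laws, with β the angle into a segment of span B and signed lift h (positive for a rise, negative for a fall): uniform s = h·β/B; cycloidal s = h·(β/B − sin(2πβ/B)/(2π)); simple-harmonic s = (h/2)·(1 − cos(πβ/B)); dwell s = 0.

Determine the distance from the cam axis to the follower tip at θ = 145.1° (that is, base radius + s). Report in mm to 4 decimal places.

seg 1 [0°–97.6°] dwell: s stays 0.0000
seg 2 [97.6°–136.6°] uniform, h=22: full span → s += 22 → s = 22.0000
seg 3 [136.6°–295.7°] simple-harmonic, h=-17: θ=145.1° here. β=8.5, B=159.1. -17/2·(1 − cos(π·0.0534)) = -0.1194 → s = 21.8806
radial distance = base radius + s = 22 + 21.8806 = 43.8806

43.8806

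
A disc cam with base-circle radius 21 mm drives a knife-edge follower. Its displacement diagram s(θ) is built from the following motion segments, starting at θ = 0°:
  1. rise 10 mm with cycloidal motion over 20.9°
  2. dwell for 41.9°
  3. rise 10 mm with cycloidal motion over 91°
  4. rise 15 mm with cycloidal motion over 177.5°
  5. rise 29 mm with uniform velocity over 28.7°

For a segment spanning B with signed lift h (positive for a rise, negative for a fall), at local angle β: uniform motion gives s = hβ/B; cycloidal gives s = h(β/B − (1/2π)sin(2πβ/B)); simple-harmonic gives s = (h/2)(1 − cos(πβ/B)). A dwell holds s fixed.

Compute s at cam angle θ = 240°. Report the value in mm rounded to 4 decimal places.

seg 1 [0°–20.9°] cycloidal, h=10: full span → s += 10 → s = 10.0000
seg 2 [20.9°–62.8°] dwell: s stays 10.0000
seg 3 [62.8°–153.8°] cycloidal, h=10: full span → s += 10 → s = 20.0000
seg 4 [153.8°–331.3°] cycloidal, h=15: θ=240° here. β=86.2, B=177.5. 15·(0.4856 − sin(2π·0.4856)/(2π)) = 7.0693 → s = 27.0693

27.0693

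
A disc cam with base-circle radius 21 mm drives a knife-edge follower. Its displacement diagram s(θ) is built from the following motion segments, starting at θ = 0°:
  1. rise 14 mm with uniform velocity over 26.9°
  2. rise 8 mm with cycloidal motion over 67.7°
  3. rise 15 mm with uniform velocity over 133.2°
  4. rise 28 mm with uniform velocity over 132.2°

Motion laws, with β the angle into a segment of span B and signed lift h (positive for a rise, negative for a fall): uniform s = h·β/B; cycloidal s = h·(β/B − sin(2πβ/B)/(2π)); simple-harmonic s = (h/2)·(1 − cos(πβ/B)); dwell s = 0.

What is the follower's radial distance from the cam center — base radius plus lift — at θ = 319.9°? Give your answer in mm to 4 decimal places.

seg 1 [0°–26.9°] uniform, h=14: full span → s += 14 → s = 14.0000
seg 2 [26.9°–94.6°] cycloidal, h=8: full span → s += 8 → s = 22.0000
seg 3 [94.6°–227.8°] uniform, h=15: full span → s += 15 → s = 37.0000
seg 4 [227.8°–360°] uniform, h=28: θ=319.9° here. β=92.1, B=132.2. 28·92.1/132.2 = 19.5068 → s = 56.5068
radial distance = base radius + s = 21 + 56.5068 = 77.5068

77.5068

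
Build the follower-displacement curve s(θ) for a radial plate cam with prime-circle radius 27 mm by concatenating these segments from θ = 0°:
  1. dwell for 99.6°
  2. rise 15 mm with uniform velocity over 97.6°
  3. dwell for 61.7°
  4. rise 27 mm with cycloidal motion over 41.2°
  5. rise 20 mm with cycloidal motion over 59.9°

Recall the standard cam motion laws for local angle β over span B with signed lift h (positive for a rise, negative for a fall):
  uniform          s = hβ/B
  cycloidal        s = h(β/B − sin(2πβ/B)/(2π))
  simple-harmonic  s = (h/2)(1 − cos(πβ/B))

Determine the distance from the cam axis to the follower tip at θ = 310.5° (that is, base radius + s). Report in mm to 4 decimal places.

seg 1 [0°–99.6°] dwell: s stays 0.0000
seg 2 [99.6°–197.2°] uniform, h=15: full span → s += 15 → s = 15.0000
seg 3 [197.2°–258.9°] dwell: s stays 15.0000
seg 4 [258.9°–300.1°] cycloidal, h=27: full span → s += 27 → s = 42.0000
seg 5 [300.1°–360°] cycloidal, h=20: θ=310.5° here. β=10.4, B=59.9. 20·(0.1736 − sin(2π·0.1736)/(2π)) = 0.6489 → s = 42.6489
radial distance = base radius + s = 27 + 42.6489 = 69.6489

69.6489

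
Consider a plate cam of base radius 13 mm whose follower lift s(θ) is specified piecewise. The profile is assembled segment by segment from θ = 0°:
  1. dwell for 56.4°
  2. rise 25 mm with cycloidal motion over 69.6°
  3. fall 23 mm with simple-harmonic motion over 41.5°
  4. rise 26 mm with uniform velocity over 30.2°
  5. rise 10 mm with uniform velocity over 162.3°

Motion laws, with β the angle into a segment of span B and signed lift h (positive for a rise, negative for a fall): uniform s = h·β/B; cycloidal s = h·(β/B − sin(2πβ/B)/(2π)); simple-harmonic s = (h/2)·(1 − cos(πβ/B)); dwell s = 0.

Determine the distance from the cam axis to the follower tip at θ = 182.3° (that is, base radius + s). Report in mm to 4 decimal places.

seg 1 [0°–56.4°] dwell: s stays 0.0000
seg 2 [56.4°–126°] cycloidal, h=25: full span → s += 25 → s = 25.0000
seg 3 [126°–167.5°] simple-harmonic, h=-23: full span → s += -23 → s = 2.0000
seg 4 [167.5°–197.7°] uniform, h=26: θ=182.3° here. β=14.8, B=30.2. 26·14.8/30.2 = 12.7417 → s = 14.7417
radial distance = base radius + s = 13 + 14.7417 = 27.7417

27.7417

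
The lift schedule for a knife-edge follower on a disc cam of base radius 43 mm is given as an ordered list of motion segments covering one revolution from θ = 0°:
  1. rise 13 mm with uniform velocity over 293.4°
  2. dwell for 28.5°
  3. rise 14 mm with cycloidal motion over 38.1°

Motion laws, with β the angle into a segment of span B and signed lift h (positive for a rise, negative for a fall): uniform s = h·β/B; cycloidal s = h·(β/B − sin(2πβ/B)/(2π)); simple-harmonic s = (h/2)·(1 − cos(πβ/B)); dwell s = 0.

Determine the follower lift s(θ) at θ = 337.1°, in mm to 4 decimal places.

seg 1 [0°–293.4°] uniform, h=13: full span → s += 13 → s = 13.0000
seg 2 [293.4°–321.9°] dwell: s stays 13.0000
seg 3 [321.9°–360°] cycloidal, h=14: θ=337.1° here. β=15.2, B=38.1. 14·(0.3990 − sin(2π·0.3990)/(2π)) = 4.2638 → s = 17.2638

17.2638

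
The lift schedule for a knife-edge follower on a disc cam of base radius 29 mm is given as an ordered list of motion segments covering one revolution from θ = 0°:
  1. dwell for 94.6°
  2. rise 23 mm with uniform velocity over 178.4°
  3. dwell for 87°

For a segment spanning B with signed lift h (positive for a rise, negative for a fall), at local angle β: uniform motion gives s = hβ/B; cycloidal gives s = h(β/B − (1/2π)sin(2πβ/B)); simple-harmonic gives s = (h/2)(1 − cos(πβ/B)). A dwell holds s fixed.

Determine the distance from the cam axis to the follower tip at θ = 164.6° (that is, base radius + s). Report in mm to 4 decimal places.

seg 1 [0°–94.6°] dwell: s stays 0.0000
seg 2 [94.6°–273°] uniform, h=23: θ=164.6° here. β=70, B=178.4. 23·70/178.4 = 9.0247 → s = 9.0247
radial distance = base radius + s = 29 + 9.0247 = 38.0247

38.0247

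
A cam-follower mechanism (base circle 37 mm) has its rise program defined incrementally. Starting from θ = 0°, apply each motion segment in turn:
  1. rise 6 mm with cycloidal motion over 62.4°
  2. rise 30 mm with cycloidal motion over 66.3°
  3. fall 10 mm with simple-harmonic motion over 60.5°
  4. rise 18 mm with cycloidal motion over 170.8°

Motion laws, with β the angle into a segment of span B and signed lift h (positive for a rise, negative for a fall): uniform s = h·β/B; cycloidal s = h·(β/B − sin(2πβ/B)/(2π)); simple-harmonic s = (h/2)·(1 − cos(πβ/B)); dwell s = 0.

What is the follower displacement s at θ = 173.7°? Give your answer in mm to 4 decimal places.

seg 1 [0°–62.4°] cycloidal, h=6: full span → s += 6 → s = 6.0000
seg 2 [62.4°–128.7°] cycloidal, h=30: full span → s += 30 → s = 36.0000
seg 3 [128.7°–189.2°] simple-harmonic, h=-10: θ=173.7° here. β=45, B=60.5. -10/2·(1 − cos(π·0.7438)) = -8.4660 → s = 27.5340

27.5340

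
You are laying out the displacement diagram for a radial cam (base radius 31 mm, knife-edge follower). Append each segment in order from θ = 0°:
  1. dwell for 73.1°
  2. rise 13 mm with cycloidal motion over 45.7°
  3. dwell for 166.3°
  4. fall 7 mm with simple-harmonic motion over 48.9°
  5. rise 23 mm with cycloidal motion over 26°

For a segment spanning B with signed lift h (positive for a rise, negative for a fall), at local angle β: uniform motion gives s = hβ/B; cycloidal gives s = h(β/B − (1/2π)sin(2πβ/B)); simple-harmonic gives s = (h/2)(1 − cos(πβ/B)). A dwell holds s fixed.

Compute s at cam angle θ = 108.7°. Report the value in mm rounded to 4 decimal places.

seg 1 [0°–73.1°] dwell: s stays 0.0000
seg 2 [73.1°–118.8°] cycloidal, h=13: θ=108.7° here. β=35.6, B=45.7. 13·(0.7790 − sin(2π·0.7790)/(2π)) = 12.1617 → s = 12.1617

12.1617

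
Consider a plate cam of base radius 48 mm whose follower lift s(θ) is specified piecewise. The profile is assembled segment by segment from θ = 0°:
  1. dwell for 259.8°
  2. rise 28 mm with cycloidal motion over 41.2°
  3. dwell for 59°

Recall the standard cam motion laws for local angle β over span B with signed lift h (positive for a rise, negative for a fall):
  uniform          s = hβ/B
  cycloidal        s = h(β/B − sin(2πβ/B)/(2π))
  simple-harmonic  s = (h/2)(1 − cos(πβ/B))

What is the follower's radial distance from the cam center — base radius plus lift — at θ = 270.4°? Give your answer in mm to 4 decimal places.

seg 1 [0°–259.8°] dwell: s stays 0.0000
seg 2 [259.8°–301°] cycloidal, h=28: θ=270.4° here. β=10.6, B=41.2. 28·(0.2573 − sin(2π·0.2573)/(2π)) = 2.7522 → s = 2.7522
radial distance = base radius + s = 48 + 2.7522 = 50.7522

50.7522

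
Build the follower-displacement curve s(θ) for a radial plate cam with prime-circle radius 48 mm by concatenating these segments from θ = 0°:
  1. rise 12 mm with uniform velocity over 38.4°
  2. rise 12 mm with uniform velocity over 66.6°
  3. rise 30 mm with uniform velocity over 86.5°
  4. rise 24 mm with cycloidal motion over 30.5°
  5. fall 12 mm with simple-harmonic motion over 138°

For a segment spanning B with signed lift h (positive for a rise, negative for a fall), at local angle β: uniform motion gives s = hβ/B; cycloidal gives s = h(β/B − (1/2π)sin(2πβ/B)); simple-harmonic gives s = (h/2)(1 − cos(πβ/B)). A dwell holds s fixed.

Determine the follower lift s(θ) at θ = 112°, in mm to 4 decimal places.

seg 1 [0°–38.4°] uniform, h=12: full span → s += 12 → s = 12.0000
seg 2 [38.4°–105°] uniform, h=12: full span → s += 12 → s = 24.0000
seg 3 [105°–191.5°] uniform, h=30: θ=112° here. β=7, B=86.5. 30·7/86.5 = 2.4277 → s = 26.4277

26.4277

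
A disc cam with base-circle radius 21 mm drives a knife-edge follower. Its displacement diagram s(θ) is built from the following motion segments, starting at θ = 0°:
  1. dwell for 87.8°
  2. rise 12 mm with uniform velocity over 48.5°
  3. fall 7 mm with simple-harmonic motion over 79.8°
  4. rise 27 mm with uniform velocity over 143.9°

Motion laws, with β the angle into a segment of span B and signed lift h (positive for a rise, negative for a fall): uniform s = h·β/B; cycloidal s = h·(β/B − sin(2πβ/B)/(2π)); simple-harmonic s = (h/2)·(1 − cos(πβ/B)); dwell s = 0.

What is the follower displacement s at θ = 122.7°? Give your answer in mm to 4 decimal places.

seg 1 [0°–87.8°] dwell: s stays 0.0000
seg 2 [87.8°–136.3°] uniform, h=12: θ=122.7° here. β=34.9, B=48.5. 12·34.9/48.5 = 8.6351 → s = 8.6351

8.6351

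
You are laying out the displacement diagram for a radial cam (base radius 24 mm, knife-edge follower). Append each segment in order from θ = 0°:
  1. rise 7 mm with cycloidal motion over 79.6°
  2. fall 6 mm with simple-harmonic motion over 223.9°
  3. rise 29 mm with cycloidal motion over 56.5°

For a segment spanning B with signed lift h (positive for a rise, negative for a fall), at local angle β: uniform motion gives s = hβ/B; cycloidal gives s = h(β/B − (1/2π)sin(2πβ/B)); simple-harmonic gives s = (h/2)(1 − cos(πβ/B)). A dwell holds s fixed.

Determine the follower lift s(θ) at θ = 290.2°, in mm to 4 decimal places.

seg 1 [0°–79.6°] cycloidal, h=7: full span → s += 7 → s = 7.0000
seg 2 [79.6°–303.5°] simple-harmonic, h=-6: θ=290.2° here. β=210.6, B=223.9. -6/2·(1 − cos(π·0.9406)) = -5.9479 → s = 1.0521

1.0521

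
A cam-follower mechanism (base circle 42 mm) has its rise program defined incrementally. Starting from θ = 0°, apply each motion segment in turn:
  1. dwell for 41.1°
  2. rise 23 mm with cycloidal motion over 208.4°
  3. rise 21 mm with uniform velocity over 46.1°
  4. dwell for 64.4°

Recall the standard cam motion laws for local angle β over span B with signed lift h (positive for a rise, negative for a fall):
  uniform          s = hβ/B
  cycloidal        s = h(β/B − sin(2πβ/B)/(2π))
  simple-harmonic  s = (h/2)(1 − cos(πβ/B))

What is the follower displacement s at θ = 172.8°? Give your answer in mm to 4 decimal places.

seg 1 [0°–41.1°] dwell: s stays 0.0000
seg 2 [41.1°–249.5°] cycloidal, h=23: θ=172.8° here. β=131.7, B=208.4. 23·(0.6320 − sin(2π·0.6320)/(2π)) = 17.2341 → s = 17.2341

17.2341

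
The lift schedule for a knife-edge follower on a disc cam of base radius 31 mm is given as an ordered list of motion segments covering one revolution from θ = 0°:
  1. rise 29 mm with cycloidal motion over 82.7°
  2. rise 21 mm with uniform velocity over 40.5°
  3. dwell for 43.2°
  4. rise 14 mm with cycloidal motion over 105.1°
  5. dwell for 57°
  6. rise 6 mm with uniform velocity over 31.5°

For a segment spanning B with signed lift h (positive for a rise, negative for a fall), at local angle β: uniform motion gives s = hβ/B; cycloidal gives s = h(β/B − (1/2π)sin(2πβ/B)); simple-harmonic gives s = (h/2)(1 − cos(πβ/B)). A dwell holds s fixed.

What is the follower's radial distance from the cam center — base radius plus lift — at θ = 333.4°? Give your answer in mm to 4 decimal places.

seg 1 [0°–82.7°] cycloidal, h=29: full span → s += 29 → s = 29.0000
seg 2 [82.7°–123.2°] uniform, h=21: full span → s += 21 → s = 50.0000
seg 3 [123.2°–166.4°] dwell: s stays 50.0000
seg 4 [166.4°–271.5°] cycloidal, h=14: full span → s += 14 → s = 64.0000
seg 5 [271.5°–328.5°] dwell: s stays 64.0000
seg 6 [328.5°–360°] uniform, h=6: θ=333.4° here. β=4.9, B=31.5. 6·4.9/31.5 = 0.9333 → s = 64.9333
radial distance = base radius + s = 31 + 64.9333 = 95.9333

95.9333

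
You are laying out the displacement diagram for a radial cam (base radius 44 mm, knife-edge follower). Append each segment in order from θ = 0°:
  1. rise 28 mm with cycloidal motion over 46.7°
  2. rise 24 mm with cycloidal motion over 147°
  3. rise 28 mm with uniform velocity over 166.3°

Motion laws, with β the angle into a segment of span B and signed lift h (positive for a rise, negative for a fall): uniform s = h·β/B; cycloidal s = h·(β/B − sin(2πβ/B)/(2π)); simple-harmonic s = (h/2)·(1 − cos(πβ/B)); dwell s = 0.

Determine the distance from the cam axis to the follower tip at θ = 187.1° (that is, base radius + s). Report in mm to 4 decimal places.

seg 1 [0°–46.7°] cycloidal, h=28: full span → s += 28 → s = 28.0000
seg 2 [46.7°–193.7°] cycloidal, h=24: θ=187.1° here. β=140.4, B=147. 24·(0.9551 − sin(2π·0.9551)/(2π)) = 23.9858 → s = 51.9858
radial distance = base radius + s = 44 + 51.9858 = 95.9858

95.9858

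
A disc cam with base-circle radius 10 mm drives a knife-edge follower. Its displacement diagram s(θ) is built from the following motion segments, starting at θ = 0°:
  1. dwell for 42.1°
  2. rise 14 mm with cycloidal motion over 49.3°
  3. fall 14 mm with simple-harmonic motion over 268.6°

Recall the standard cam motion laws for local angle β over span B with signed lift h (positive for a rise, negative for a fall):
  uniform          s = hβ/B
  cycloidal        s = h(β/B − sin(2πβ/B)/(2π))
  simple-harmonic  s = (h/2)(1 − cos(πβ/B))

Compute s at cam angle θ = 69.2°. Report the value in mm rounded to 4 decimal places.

seg 1 [0°–42.1°] dwell: s stays 0.0000
seg 2 [42.1°–91.4°] cycloidal, h=14: θ=69.2° here. β=27.1, B=49.3. 14·(0.5497 − sin(2π·0.5497)/(2π)) = 8.3802 → s = 8.3802

8.3802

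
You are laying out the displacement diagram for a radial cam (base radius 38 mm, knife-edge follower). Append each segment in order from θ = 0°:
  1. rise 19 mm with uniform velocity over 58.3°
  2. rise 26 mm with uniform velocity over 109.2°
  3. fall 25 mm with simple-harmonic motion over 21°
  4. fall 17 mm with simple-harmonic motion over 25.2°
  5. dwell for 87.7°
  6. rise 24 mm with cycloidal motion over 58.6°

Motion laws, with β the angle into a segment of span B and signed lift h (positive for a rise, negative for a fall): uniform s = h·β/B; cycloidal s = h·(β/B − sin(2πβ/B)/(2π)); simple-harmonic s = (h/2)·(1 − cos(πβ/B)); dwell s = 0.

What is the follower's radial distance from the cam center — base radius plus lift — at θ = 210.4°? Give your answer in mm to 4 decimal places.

seg 1 [0°–58.3°] uniform, h=19: full span → s += 19 → s = 19.0000
seg 2 [58.3°–167.5°] uniform, h=26: full span → s += 26 → s = 45.0000
seg 3 [167.5°–188.5°] simple-harmonic, h=-25: full span → s += -25 → s = 20.0000
seg 4 [188.5°–213.7°] simple-harmonic, h=-17: θ=210.4° here. β=21.9, B=25.2. -17/2·(1 − cos(π·0.8690)) = -16.2908 → s = 3.7092
radial distance = base radius + s = 38 + 3.7092 = 41.7092

41.7092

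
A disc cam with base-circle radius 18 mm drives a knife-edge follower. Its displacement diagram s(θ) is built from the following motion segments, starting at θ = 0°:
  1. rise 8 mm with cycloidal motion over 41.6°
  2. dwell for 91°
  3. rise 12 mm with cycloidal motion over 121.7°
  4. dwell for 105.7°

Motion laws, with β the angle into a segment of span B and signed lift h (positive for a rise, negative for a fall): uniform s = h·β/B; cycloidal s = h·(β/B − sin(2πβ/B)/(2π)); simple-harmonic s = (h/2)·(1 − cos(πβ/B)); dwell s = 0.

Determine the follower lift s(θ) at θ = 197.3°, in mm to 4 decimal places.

seg 1 [0°–41.6°] cycloidal, h=8: full span → s += 8 → s = 8.0000
seg 2 [41.6°–132.6°] dwell: s stays 8.0000
seg 3 [132.6°–254.3°] cycloidal, h=12: θ=197.3° here. β=64.7, B=121.7. 12·(0.5316 − sin(2π·0.5316)/(2π)) = 6.7567 → s = 14.7567

14.7567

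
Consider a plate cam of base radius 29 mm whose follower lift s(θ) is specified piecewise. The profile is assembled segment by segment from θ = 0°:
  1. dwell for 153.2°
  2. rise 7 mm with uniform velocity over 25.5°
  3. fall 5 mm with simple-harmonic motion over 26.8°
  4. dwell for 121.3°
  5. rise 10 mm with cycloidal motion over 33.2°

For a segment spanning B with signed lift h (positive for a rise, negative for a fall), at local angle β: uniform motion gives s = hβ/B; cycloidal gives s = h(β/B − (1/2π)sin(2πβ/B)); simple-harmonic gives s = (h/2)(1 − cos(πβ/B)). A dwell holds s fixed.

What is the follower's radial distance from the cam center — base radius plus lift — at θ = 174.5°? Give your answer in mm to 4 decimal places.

seg 1 [0°–153.2°] dwell: s stays 0.0000
seg 2 [153.2°–178.7°] uniform, h=7: θ=174.5° here. β=21.3, B=25.5. 7·21.3/25.5 = 5.8471 → s = 5.8471
radial distance = base radius + s = 29 + 5.8471 = 34.8471

34.8471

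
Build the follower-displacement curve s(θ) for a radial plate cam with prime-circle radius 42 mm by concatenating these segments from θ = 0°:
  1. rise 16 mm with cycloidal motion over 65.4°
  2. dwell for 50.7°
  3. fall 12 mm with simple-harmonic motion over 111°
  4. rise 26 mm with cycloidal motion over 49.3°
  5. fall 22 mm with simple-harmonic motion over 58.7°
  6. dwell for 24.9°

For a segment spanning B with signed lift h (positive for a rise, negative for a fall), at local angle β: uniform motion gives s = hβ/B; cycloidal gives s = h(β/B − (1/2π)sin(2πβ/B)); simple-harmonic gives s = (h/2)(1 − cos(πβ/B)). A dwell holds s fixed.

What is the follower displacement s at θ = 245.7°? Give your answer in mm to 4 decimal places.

seg 1 [0°–65.4°] cycloidal, h=16: full span → s += 16 → s = 16.0000
seg 2 [65.4°–116.1°] dwell: s stays 16.0000
seg 3 [116.1°–227.1°] simple-harmonic, h=-12: full span → s += -12 → s = 4.0000
seg 4 [227.1°–276.4°] cycloidal, h=26: θ=245.7° here. β=18.6, B=49.3. 26·(0.3773 − sin(2π·0.3773)/(2π)) = 6.9256 → s = 10.9256

10.9256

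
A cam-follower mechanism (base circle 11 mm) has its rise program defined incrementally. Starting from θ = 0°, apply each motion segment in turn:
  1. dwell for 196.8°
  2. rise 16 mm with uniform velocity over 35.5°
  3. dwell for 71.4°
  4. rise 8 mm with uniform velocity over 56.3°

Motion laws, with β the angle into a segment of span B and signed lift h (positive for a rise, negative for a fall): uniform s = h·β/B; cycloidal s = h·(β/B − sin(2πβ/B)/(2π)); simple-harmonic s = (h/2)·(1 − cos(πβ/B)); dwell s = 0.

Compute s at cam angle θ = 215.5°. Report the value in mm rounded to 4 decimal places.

seg 1 [0°–196.8°] dwell: s stays 0.0000
seg 2 [196.8°–232.3°] uniform, h=16: θ=215.5° here. β=18.7, B=35.5. 16·18.7/35.5 = 8.4282 → s = 8.4282

8.4282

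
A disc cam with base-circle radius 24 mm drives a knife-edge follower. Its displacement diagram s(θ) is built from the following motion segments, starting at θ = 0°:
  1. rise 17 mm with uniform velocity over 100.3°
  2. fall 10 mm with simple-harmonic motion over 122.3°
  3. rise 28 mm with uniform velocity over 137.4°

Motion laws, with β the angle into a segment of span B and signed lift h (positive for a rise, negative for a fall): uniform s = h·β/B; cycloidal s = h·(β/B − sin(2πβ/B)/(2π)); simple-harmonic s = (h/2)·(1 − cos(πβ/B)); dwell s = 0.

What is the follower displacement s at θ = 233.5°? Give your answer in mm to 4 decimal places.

seg 1 [0°–100.3°] uniform, h=17: full span → s += 17 → s = 17.0000
seg 2 [100.3°–222.6°] simple-harmonic, h=-10: full span → s += -10 → s = 7.0000
seg 3 [222.6°–360°] uniform, h=28: θ=233.5° here. β=10.9, B=137.4. 28·10.9/137.4 = 2.2213 → s = 9.2213

9.2213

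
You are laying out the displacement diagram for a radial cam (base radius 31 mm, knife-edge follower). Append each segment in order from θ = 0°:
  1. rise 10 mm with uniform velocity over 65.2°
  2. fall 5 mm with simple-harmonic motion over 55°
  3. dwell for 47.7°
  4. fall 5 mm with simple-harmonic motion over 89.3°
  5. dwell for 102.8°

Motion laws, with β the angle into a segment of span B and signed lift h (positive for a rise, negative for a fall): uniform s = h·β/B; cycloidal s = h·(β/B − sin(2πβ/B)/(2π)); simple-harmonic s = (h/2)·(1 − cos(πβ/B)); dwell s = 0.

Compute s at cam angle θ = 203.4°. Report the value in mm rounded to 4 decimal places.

seg 1 [0°–65.2°] uniform, h=10: full span → s += 10 → s = 10.0000
seg 2 [65.2°–120.2°] simple-harmonic, h=-5: full span → s += -5 → s = 5.0000
seg 3 [120.2°–167.9°] dwell: s stays 5.0000
seg 4 [167.9°–257.2°] simple-harmonic, h=-5: θ=203.4° here. β=35.5, B=89.3. -5/2·(1 − cos(π·0.3975)) = -1.7091 → s = 3.2909

3.2909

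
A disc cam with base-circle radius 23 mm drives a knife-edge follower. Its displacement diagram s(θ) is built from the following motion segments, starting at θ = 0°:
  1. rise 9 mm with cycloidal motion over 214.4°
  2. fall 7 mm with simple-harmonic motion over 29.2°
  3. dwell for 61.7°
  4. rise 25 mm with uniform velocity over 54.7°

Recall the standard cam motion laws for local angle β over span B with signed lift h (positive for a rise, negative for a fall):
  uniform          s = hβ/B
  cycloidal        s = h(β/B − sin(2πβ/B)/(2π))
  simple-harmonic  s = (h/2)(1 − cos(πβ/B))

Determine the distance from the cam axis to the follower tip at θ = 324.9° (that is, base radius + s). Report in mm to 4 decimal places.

seg 1 [0°–214.4°] cycloidal, h=9: full span → s += 9 → s = 9.0000
seg 2 [214.4°–243.6°] simple-harmonic, h=-7: full span → s += -7 → s = 2.0000
seg 3 [243.6°–305.3°] dwell: s stays 2.0000
seg 4 [305.3°–360°] uniform, h=25: θ=324.9° here. β=19.6, B=54.7. 25·19.6/54.7 = 8.9580 → s = 10.9580
radial distance = base radius + s = 23 + 10.9580 = 33.9580

33.9580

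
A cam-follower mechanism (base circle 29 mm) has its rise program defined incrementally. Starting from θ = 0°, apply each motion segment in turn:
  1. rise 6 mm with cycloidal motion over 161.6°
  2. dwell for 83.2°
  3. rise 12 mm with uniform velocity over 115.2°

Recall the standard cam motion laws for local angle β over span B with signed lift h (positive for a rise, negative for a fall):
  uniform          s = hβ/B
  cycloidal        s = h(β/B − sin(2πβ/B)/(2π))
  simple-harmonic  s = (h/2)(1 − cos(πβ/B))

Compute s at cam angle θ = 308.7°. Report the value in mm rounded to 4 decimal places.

seg 1 [0°–161.6°] cycloidal, h=6: full span → s += 6 → s = 6.0000
seg 2 [161.6°–244.8°] dwell: s stays 6.0000
seg 3 [244.8°–360°] uniform, h=12: θ=308.7° here. β=63.9, B=115.2. 12·63.9/115.2 = 6.6562 → s = 12.6562

12.6562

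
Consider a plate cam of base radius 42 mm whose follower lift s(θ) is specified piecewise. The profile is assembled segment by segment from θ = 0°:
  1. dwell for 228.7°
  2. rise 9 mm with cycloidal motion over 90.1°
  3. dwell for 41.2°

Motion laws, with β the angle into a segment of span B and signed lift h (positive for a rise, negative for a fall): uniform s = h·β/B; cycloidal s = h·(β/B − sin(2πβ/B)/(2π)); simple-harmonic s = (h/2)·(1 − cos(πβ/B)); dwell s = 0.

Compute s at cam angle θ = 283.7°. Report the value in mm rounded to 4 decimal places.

seg 1 [0°–228.7°] dwell: s stays 0.0000
seg 2 [228.7°–318.8°] cycloidal, h=9: θ=283.7° here. β=55, B=90.1. 9·(0.6104 − sin(2π·0.6104)/(2π)) = 6.4099 → s = 6.4099

6.4099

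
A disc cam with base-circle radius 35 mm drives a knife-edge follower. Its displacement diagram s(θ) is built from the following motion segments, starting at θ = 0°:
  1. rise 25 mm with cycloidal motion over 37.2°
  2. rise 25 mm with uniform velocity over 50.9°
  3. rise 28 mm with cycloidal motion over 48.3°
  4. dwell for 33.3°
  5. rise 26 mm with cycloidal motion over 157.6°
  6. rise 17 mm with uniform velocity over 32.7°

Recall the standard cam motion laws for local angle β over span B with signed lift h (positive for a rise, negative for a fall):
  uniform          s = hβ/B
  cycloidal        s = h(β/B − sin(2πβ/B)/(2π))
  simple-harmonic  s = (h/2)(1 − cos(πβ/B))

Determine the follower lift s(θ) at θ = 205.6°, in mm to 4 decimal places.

seg 1 [0°–37.2°] cycloidal, h=25: full span → s += 25 → s = 25.0000
seg 2 [37.2°–88.1°] uniform, h=25: full span → s += 25 → s = 50.0000
seg 3 [88.1°–136.4°] cycloidal, h=28: full span → s += 28 → s = 78.0000
seg 4 [136.4°–169.7°] dwell: s stays 78.0000
seg 5 [169.7°–327.3°] cycloidal, h=26: θ=205.6° here. β=35.9, B=157.6. 26·(0.2278 − sin(2π·0.2278)/(2π)) = 1.8248 → s = 79.8248

79.8248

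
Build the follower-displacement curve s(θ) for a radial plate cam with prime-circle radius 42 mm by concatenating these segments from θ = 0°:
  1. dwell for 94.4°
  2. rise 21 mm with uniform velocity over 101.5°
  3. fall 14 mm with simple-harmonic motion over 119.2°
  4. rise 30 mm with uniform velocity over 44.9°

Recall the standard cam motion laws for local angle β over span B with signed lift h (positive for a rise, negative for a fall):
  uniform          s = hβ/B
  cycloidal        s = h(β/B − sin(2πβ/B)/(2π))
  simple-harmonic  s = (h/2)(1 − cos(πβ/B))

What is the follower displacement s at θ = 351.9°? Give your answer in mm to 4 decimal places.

seg 1 [0°–94.4°] dwell: s stays 0.0000
seg 2 [94.4°–195.9°] uniform, h=21: full span → s += 21 → s = 21.0000
seg 3 [195.9°–315.1°] simple-harmonic, h=-14: full span → s += -14 → s = 7.0000
seg 4 [315.1°–360°] uniform, h=30: θ=351.9° here. β=36.8, B=44.9. 30·36.8/44.9 = 24.5880 → s = 31.5880

31.5880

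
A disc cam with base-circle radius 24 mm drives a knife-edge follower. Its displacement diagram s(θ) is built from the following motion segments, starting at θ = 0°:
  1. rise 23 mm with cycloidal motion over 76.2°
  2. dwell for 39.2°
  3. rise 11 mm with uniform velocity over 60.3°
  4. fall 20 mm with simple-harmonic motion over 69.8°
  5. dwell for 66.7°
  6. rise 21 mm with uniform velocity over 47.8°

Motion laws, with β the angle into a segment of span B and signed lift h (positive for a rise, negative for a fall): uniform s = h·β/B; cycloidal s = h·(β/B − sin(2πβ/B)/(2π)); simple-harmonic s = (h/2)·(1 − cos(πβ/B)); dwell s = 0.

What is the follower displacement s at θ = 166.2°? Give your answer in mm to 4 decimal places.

seg 1 [0°–76.2°] cycloidal, h=23: full span → s += 23 → s = 23.0000
seg 2 [76.2°–115.4°] dwell: s stays 23.0000
seg 3 [115.4°–175.7°] uniform, h=11: θ=166.2° here. β=50.8, B=60.3. 11·50.8/60.3 = 9.2670 → s = 32.2670

32.2670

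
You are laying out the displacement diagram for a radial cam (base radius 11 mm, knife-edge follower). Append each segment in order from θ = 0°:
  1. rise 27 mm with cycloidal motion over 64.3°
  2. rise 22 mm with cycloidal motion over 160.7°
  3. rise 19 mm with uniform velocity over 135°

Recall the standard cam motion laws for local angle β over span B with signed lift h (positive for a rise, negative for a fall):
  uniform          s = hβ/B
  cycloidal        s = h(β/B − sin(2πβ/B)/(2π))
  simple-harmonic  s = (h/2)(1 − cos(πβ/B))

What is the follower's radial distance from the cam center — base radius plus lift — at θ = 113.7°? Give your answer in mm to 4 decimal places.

seg 1 [0°–64.3°] cycloidal, h=27: full span → s += 27 → s = 27.0000
seg 2 [64.3°–225°] cycloidal, h=22: θ=113.7° here. β=49.4, B=160.7. 22·(0.3074 − sin(2π·0.3074)/(2π)) = 3.4868 → s = 30.4868
radial distance = base radius + s = 11 + 30.4868 = 41.4868

41.4868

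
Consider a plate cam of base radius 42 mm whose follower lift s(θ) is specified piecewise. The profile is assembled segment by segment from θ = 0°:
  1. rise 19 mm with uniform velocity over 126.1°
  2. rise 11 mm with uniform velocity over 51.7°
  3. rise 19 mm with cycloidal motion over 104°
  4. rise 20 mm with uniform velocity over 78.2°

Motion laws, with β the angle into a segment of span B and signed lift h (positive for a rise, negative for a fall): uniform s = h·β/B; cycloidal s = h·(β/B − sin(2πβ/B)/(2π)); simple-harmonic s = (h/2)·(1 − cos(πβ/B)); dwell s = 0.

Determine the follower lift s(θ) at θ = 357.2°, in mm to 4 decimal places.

seg 1 [0°–126.1°] uniform, h=19: full span → s += 19 → s = 19.0000
seg 2 [126.1°–177.8°] uniform, h=11: full span → s += 11 → s = 30.0000
seg 3 [177.8°–281.8°] cycloidal, h=19: full span → s += 19 → s = 49.0000
seg 4 [281.8°–360°] uniform, h=20: θ=357.2° here. β=75.4, B=78.2. 20·75.4/78.2 = 19.2839 → s = 68.2839

68.2839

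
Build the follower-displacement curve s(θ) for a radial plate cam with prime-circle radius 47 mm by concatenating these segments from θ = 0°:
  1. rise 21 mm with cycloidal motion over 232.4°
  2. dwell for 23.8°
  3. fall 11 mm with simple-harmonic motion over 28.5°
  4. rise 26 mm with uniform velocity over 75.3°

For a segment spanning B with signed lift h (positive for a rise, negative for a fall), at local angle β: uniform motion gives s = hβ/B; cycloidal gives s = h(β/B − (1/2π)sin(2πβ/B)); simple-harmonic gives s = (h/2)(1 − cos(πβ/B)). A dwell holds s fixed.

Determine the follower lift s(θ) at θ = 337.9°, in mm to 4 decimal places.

seg 1 [0°–232.4°] cycloidal, h=21: full span → s += 21 → s = 21.0000
seg 2 [232.4°–256.2°] dwell: s stays 21.0000
seg 3 [256.2°–284.7°] simple-harmonic, h=-11: full span → s += -11 → s = 10.0000
seg 4 [284.7°–360°] uniform, h=26: θ=337.9° here. β=53.2, B=75.3. 26·53.2/75.3 = 18.3692 → s = 28.3692

28.3692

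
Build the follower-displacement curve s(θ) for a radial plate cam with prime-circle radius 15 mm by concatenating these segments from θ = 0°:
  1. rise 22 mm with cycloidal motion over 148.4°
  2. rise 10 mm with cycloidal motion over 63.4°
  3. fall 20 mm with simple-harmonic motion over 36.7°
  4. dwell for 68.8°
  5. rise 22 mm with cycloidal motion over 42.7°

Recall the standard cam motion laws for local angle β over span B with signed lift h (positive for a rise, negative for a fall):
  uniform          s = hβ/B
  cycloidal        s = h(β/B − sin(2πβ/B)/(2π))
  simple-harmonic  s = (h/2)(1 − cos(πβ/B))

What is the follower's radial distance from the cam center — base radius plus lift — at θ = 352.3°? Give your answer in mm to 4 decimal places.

seg 1 [0°–148.4°] cycloidal, h=22: full span → s += 22 → s = 22.0000
seg 2 [148.4°–211.8°] cycloidal, h=10: full span → s += 10 → s = 32.0000
seg 3 [211.8°–248.5°] simple-harmonic, h=-20: full span → s += -20 → s = 12.0000
seg 4 [248.5°–317.3°] dwell: s stays 12.0000
seg 5 [317.3°–360°] cycloidal, h=22: θ=352.3° here. β=35, B=42.7. 22·(0.8197 − sin(2π·0.8197)/(2π)) = 21.2040 → s = 33.2040
radial distance = base radius + s = 15 + 33.2040 = 48.2040

48.2040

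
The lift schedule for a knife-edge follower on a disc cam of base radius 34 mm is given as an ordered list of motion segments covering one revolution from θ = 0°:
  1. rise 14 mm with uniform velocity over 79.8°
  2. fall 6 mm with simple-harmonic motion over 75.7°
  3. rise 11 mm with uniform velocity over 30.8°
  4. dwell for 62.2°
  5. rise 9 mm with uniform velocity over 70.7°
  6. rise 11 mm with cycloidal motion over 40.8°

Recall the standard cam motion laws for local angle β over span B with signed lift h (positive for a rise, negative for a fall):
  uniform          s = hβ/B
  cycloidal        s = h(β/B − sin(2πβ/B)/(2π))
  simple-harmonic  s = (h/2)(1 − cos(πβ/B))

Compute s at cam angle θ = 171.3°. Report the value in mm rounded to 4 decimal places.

seg 1 [0°–79.8°] uniform, h=14: full span → s += 14 → s = 14.0000
seg 2 [79.8°–155.5°] simple-harmonic, h=-6: full span → s += -6 → s = 8.0000
seg 3 [155.5°–186.3°] uniform, h=11: θ=171.3° here. β=15.8, B=30.8. 11·15.8/30.8 = 5.6429 → s = 13.6429

13.6429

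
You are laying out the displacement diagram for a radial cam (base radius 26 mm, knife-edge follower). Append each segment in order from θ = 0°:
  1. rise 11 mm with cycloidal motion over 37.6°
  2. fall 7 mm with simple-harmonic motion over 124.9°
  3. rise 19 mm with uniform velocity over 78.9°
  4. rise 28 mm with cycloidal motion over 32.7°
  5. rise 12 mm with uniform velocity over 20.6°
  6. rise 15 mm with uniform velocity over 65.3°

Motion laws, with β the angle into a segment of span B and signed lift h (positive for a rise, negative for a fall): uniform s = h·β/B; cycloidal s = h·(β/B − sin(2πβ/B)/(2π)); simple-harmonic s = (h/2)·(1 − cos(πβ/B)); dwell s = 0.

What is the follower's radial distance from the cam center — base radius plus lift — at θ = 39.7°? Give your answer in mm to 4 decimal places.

seg 1 [0°–37.6°] cycloidal, h=11: full span → s += 11 → s = 11.0000
seg 2 [37.6°–162.5°] simple-harmonic, h=-7: θ=39.7° here. β=2.1, B=124.9. -7/2·(1 − cos(π·0.0168)) = -0.0049 → s = 10.9951
radial distance = base radius + s = 26 + 10.9951 = 36.9951

36.9951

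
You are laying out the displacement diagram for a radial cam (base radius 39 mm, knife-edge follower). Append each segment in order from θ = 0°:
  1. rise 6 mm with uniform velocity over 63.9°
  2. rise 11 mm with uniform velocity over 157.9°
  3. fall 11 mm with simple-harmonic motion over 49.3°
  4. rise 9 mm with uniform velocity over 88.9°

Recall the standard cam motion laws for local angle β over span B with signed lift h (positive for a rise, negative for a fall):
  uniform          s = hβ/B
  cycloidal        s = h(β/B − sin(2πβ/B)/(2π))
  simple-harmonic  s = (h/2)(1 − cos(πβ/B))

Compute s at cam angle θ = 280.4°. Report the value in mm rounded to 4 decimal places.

seg 1 [0°–63.9°] uniform, h=6: full span → s += 6 → s = 6.0000
seg 2 [63.9°–221.8°] uniform, h=11: full span → s += 11 → s = 17.0000
seg 3 [221.8°–271.1°] simple-harmonic, h=-11: full span → s += -11 → s = 6.0000
seg 4 [271.1°–360°] uniform, h=9: θ=280.4° here. β=9.3, B=88.9. 9·9.3/88.9 = 0.9415 → s = 6.9415

6.9415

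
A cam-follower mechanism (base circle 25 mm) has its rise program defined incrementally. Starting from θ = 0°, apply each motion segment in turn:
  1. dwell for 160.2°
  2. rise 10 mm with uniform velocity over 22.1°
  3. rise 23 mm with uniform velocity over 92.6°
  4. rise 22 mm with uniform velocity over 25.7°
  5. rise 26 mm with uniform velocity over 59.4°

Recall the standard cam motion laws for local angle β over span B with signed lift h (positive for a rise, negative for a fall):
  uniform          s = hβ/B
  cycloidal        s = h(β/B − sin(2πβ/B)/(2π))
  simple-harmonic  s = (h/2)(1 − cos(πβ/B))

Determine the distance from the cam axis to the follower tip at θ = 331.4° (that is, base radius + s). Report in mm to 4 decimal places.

seg 1 [0°–160.2°] dwell: s stays 0.0000
seg 2 [160.2°–182.3°] uniform, h=10: full span → s += 10 → s = 10.0000
seg 3 [182.3°–274.9°] uniform, h=23: full span → s += 23 → s = 33.0000
seg 4 [274.9°–300.6°] uniform, h=22: full span → s += 22 → s = 55.0000
seg 5 [300.6°–360°] uniform, h=26: θ=331.4° here. β=30.8, B=59.4. 26·30.8/59.4 = 13.4815 → s = 68.4815
radial distance = base radius + s = 25 + 68.4815 = 93.4815

93.4815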